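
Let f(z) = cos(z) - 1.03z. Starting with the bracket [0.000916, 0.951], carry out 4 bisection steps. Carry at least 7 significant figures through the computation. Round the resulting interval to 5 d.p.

[0.71348, 0.77286]

f(0.000916) = 0.999056, f(0.951000) = -0.398661 (opposite signs)
step 1: m = 0.475958, f(m) = 0.398617 > 0 → root in [0.475958, 0.951000]
step 2: m = 0.713479, f(m) = 0.021206 > 0 → root in [0.713479, 0.951000]
step 3: m = 0.832240, f(m) = -0.183985 < 0 → root in [0.713479, 0.832240]
step 4: m = 0.772859, f(m) = -0.080128 < 0 → root in [0.713479, 0.772859]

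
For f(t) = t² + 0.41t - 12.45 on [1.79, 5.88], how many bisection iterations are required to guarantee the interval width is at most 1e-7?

Initial width b − a = 5.88 − 1.79 = 4.090000.
After n steps the width is (b−a)/2^n; need (b−a)/2^n ≤ 1e-7.
So n ≥ log₂(4.090000/1e-7) = log₂(40900000.0000) ≈ 25.2856.
Hence n = 26.

26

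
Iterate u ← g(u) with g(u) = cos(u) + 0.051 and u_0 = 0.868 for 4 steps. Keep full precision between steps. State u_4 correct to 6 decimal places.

0.792821

u_1 = g(0.868000) = 0.697354
u_2 = g(0.697354) = 0.817544
u_3 = g(0.817544) = 0.735015
u_4 = g(0.735015) = 0.792821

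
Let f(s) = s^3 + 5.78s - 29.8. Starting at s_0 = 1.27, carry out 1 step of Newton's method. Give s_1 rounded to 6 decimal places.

Newton update: s ← s − f(s)/f'(s).
f'(s) = 3s^2 + 5.78
s_0 = 1.270000: f = -20.411017, f' = 10.618700 → s_1 = 1.270000 - (-20.411017)/(10.618700) = 3.192177

3.192177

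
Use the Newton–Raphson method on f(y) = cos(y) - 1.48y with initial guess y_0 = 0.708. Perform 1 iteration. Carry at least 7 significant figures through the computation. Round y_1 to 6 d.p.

f'(y) = -sin(y) - 1.48
y_0 = 0.708000: f = -0.288176, f' = -2.130316 → y_1 = 0.708000 - (-0.288176)/(-2.130316) = 0.572726

0.572726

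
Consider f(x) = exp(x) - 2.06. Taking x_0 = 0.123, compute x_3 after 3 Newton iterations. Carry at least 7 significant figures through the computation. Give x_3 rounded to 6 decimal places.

0.722966

Newton update: x ← x − f(x)/f'(x).
f'(x) = exp(x)
x_0 = 0.123000: f = -0.929116, f' = 1.130884 → x_1 = 0.123000 - (-0.929116)/(1.130884) = 0.944583
x_1 = 0.944583: f = 0.511741, f' = 2.571741 → x_2 = 0.944583 - (0.511741)/(2.571741) = 0.745597
x_2 = 0.745597: f = 0.047699, f' = 2.107699 → x_3 = 0.745597 - (0.047699)/(2.107699) = 0.722966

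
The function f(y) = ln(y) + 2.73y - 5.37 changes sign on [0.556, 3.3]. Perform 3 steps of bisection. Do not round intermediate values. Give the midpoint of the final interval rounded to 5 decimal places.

1.75650

f(0.556000) = -4.439107, f(3.300000) = 4.832922 (opposite signs)
step 1: m = 1.928000, f(m) = 0.549923 > 0 → root in [0.556000, 1.928000]
step 2: m = 1.242000, f(m) = -1.762617 < 0 → root in [1.242000, 1.928000]
step 3: m = 1.585000, f(m) = -0.582366 < 0 → root in [1.585000, 1.928000]
Midpoint of [1.585000, 1.928000] = 1.756500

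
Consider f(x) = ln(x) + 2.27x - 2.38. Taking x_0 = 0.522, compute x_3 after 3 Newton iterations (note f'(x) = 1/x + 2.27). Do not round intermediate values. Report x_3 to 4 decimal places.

1.0338

Newton update: x ← x − f(x)/f'(x).
x_0 = 0.522000: f = -1.845148, f' = 4.185709 → x_1 = 0.522000 - (-1.845148)/(4.185709) = 0.962821
x_1 = 0.962821: f = -0.232285, f' = 3.308615 → x_2 = 0.962821 - (-0.232285)/(3.308615) = 1.033027
x_2 = 1.033027: f = -0.002536, f' = 3.238029 → x_3 = 1.033027 - (-0.002536)/(3.238029) = 1.033810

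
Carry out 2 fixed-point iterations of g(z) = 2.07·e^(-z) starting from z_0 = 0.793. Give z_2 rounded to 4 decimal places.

0.8113

z_1 = g(0.793000) = 0.936645
z_2 = g(0.936645) = 0.811317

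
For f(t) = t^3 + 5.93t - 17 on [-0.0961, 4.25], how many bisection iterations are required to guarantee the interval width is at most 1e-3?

13

Initial width b − a = 4.25 − -0.0961 = 4.346100.
After n steps the width is (b−a)/2^n; need (b−a)/2^n ≤ 1e-3.
So n ≥ log₂(4.346100/1e-3) = log₂(4346.1000) ≈ 12.0855.
Hence n = 13.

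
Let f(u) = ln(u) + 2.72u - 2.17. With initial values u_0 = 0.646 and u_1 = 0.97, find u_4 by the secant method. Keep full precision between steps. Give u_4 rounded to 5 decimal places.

Secant update: u_(k+1) = u_k − f(u_k)·(u_k − u_(k-1))/(f(u_k) − f(u_(k-1))).
f(u_0) = -0.849836, f(u_1) = 0.437941
u_2 = 0.970000 - (0.437941)·(0.970000 - 0.646000)/(0.437941 - (-0.849836)) = 0.859816; f(u_2) = 0.017661
u_3 = 0.859816 - (0.017661)·(0.859816 - 0.970000)/(0.017661 - (0.437941)) = 0.855185; f(u_3) = -0.000333
u_4 = 0.855185 - (-0.000333)·(0.855185 - 0.859816)/(-0.000333 - (0.017661)) = 0.855271; f(u_4) = 0.000000

0.85527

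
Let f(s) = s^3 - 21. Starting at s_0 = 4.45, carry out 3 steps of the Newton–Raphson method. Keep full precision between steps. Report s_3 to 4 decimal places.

Newton update: s ← s − f(s)/f'(s).
f'(s) = 3s^2
s_0 = 4.450000: f = 67.121125, f' = 59.407500 → s_1 = 4.450000 - (67.121125)/(59.407500) = 3.320157
s_1 = 3.320157: f = 15.599573, f' = 33.070335 → s_2 = 3.320157 - (15.599573)/(33.070335) = 2.848448
s_2 = 2.848448: f = 2.111338, f' = 24.340976 → s_3 = 2.848448 - (2.111338)/(24.340976) = 2.761708

2.7617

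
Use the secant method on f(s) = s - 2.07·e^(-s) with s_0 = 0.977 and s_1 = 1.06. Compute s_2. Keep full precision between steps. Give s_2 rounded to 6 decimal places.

0.863843

f(s_0) = 0.197772, f(s_1) = 0.342836
s_2 = 1.060000 - (0.342836)·(1.060000 - 0.977000)/(0.342836 - (0.197772)) = 0.863843; f(s_2) = -0.008743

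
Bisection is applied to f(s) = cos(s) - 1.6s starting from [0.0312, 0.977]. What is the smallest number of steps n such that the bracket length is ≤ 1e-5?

Initial width b − a = 0.977 − 0.0312 = 0.945800.
After n steps the width is (b−a)/2^n; need (b−a)/2^n ≤ 1e-5.
So n ≥ log₂(0.945800/1e-5) = log₂(94580.0000) ≈ 16.5292.
Hence n = 17.

17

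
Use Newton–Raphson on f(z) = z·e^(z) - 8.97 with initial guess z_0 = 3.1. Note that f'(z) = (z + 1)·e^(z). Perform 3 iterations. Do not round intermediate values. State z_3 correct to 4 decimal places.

1.7245

z_0 = 3.100000: f = 59.843649, f' = 91.011600 → z_1 = 3.100000 - (59.843649)/(91.011600) = 2.442461
z_1 = 2.442461: f = 19.121515, f' = 39.592829 → z_2 = 2.442461 - (19.121515)/(39.592829) = 1.959507
z_2 = 1.959507: f = 4.934331, f' = 21.000161 → z_3 = 1.959507 - (4.934331)/(21.000161) = 1.724541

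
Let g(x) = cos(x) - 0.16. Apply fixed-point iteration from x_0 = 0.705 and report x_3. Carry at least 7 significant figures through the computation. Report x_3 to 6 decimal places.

0.627272

x_1 = g(0.705000) = 0.601612
x_2 = g(0.601612) = 0.664425
x_3 = g(0.664425) = 0.627272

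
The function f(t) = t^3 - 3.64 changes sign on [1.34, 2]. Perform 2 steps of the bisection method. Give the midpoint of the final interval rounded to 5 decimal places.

1.58750

f(1.340000) = -1.233896, f(2.000000) = 4.360000 (opposite signs)
step 1: m = 1.670000, f(m) = 1.017463 > 0 → root in [1.340000, 1.670000]
step 2: m = 1.505000, f(m) = -0.231137 < 0 → root in [1.505000, 1.670000]
Midpoint of [1.505000, 1.670000] = 1.587500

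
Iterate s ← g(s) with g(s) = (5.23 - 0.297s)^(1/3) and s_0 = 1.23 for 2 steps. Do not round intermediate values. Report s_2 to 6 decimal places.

s_1 = g(1.230000) = 1.694410
s_2 = g(1.694410) = 1.678242

1.678242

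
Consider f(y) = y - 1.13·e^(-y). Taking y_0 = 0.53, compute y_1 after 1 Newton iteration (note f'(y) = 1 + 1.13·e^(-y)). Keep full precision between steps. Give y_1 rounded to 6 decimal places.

y_0 = 0.530000: f = -0.135124, f' = 1.665124 → y_1 = 0.530000 - (-0.135124)/(1.665124) = 0.611149

0.611149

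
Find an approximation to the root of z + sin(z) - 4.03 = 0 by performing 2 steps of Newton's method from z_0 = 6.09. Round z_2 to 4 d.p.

Newton update: z ← z − f(z)/f'(z).
f'(z) = 1 + cos(z)
z_0 = 6.090000: f = 1.868014, f' = 1.981398 → z_1 = 6.090000 - (1.868014)/(1.981398) = 5.147224
z_1 = 5.147224: f = 0.210285, f' = 1.421261 → z_2 = 5.147224 - (0.210285)/(1.421261) = 4.999268

4.9993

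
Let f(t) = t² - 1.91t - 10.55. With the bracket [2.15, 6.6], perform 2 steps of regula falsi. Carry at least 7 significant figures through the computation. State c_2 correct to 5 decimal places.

4.14375

False-position update: c = (a·f(b) − b·f(a))/(f(b) − f(a)); replace the endpoint whose sign matches f(c).
f(2.150000) = -10.034000, f(6.600000) = 20.404000
step 1: c = 3.616959, f(c) = -4.375999 < 0 → new bracket [3.616959, 6.600000]
step 2: c = 4.143746, f(c) = -1.293923 < 0 → new bracket [4.143746, 6.600000]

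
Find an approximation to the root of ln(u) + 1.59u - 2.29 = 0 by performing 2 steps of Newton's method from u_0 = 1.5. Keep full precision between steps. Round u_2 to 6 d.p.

f'(u) = 1/u + 1.59
u_0 = 1.500000: f = 0.500465, f' = 2.256667 → u_1 = 1.500000 - (0.500465)/(2.256667) = 1.278228
u_1 = 1.278228: f = -0.012142, f' = 2.372333 → u_2 = 1.278228 - (-0.012142)/(2.372333) = 1.283346

1.283346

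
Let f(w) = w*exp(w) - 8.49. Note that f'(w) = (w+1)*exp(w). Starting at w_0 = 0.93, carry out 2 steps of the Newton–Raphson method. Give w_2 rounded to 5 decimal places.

1.79817

w_0 = 0.930000: f = -6.132906, f' = 4.891603 → w_1 = 0.930000 - (-6.132906)/(4.891603) = 2.183762
w_1 = 2.183762: f = 10.901044, f' = 28.270695 → w_2 = 2.183762 - (10.901044)/(28.270695) = 1.798167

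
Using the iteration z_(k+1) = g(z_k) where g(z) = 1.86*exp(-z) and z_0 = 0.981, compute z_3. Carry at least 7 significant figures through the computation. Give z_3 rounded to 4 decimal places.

z_1 = g(0.981000) = 0.697381
z_2 = g(0.697381) = 0.926071
z_3 = g(0.926071) = 0.736759

0.7368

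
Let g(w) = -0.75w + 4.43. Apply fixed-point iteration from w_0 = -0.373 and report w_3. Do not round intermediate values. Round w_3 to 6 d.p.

w_1 = g(-0.373000) = 4.709750
w_2 = g(4.709750) = 0.897687
w_3 = g(0.897687) = 3.756734

3.756734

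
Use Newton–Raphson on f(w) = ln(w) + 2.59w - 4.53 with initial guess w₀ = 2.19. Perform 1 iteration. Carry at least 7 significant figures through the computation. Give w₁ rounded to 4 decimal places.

f'(w) = 1/w + 2.59
w_0 = 2.190000: f = 1.926002, f' = 3.046621 → w_1 = 2.190000 - (1.926002)/(3.046621) = 1.557824

1.5578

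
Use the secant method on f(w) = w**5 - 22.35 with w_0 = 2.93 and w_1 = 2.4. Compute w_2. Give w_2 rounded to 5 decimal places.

Secant update: w_(k+1) = w_k − f(w_k)·(w_k − w_(k-1))/(f(w_k) − f(w_(k-1))).
f(w_0) = 193.592488, f(w_1) = 57.276240
w_2 = 2.400000 - (57.276240)·(2.400000 - 2.930000)/(57.276240 - (193.592488)) = 2.177309; f(w_2) = 26.582826

2.17731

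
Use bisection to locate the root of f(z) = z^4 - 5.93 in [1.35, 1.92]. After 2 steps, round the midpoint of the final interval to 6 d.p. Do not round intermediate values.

1.563750

f(1.350000) = -2.608494, f(1.920000) = 7.659545 (opposite signs)
step 1: m = 1.635000, f(m) = 1.216132 > 0 → root in [1.350000, 1.635000]
step 2: m = 1.492500, f(m) = -0.967993 < 0 → root in [1.492500, 1.635000]
Midpoint of [1.492500, 1.635000] = 1.563750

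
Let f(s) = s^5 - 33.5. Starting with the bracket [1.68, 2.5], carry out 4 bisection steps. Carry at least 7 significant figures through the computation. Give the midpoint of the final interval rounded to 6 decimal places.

f(1.680000) = -20.117218, f(2.500000) = 64.156250 (opposite signs)
step 1: m = 2.090000, f(m) = 6.377822 > 0 → root in [1.680000, 2.090000]
step 2: m = 1.885000, f(m) = -9.701106 < 0 → root in [1.885000, 2.090000]
step 3: m = 1.987500, f(m) = -2.487578 < 0 → root in [1.987500, 2.090000]
step 4: m = 2.038750, f(m) = 1.722475 > 0 → root in [1.987500, 2.038750]
Midpoint of [1.987500, 2.038750] = 2.013125

2.013125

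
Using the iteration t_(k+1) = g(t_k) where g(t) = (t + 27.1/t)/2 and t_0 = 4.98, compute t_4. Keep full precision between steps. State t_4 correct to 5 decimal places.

5.20577

t_1 = g(4.980000) = 5.210884
t_2 = g(5.210884) = 5.205769
t_3 = g(5.205769) = 5.205766
t_4 = g(5.205766) = 5.205766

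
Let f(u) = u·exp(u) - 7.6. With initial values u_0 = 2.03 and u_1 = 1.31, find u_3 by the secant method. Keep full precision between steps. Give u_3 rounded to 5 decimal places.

f(u_0) = 7.856595, f(u_1) = -2.744912
u_2 = 1.310000 - (-2.744912)·(1.310000 - 2.030000)/(-2.744912 - (7.856595)) = 1.496420; f(u_2) = -0.917473
u_3 = 1.496420 - (-0.917473)·(1.496420 - 1.310000)/(-0.917473 - (-2.744912)) = 1.590013; f(u_3) = 0.197131

1.59001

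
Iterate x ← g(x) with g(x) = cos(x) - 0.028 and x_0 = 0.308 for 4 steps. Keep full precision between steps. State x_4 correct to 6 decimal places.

x_1 = g(0.308000) = 0.924942
x_2 = g(0.924942) = 0.573881
x_3 = g(0.573881) = 0.811800
x_4 = g(0.811800) = 0.660193

0.660193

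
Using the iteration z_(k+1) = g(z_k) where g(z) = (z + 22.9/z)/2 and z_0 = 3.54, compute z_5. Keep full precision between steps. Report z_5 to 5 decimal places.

4.78539

z_1 = g(3.540000) = 5.004463
z_2 = g(5.004463) = 4.790189
z_3 = g(4.790189) = 4.785397
z_4 = g(4.785397) = 4.785394
z_5 = g(4.785394) = 4.785394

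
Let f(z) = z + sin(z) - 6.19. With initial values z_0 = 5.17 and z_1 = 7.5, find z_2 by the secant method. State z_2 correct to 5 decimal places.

f(z_0) = -1.917111, f(z_1) = 2.248000
z_2 = 7.500000 - (2.248000)·(7.500000 - 5.170000)/(2.248000 - (-1.917111)) = 6.242449; f(z_2) = 0.011723

6.24245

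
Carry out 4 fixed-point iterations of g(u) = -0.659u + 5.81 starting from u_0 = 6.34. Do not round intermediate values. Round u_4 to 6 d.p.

4.037336

u_1 = g(6.340000) = 1.631940
u_2 = g(1.631940) = 4.734552
u_3 = g(4.734552) = 2.689931
u_4 = g(2.689931) = 4.037336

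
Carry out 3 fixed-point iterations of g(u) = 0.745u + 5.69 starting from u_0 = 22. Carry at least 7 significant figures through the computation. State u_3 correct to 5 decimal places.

u_1 = g(22.000000) = 22.080000
u_2 = g(22.080000) = 22.139600
u_3 = g(22.139600) = 22.184002

22.18400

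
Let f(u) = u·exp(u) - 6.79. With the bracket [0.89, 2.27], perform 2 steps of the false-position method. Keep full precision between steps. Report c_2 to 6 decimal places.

1.372672

f(0.890000) = -4.622735, f(2.270000) = 15.182240
step 1: c = 1.212110, f(c) = -2.716624 < 0 → new bracket [1.212110, 2.270000]
step 2: c = 1.372672, f(c) = -1.373597 < 0 → new bracket [1.372672, 2.270000]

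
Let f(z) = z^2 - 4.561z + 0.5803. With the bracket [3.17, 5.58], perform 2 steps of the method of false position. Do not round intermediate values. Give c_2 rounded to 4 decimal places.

f(3.170000) = -3.829170, f(5.580000) = 6.266320
step 1: c = 4.084101, f(c) = -1.367403 < 0 → new bracket [4.084101, 5.580000]
step 2: c = 4.352056, f(c) = -0.329034 < 0 → new bracket [4.352056, 5.580000]

4.3521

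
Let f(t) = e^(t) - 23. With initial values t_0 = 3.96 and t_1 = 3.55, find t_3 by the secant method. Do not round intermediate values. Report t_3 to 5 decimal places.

3.16196

f(t_0) = 29.457326, f(t_1) = 11.813317
t_2 = 3.550000 - (11.813317)·(3.550000 - 3.960000)/(11.813317 - (29.457326)) = 3.275490; f(t_2) = 3.456181
t_3 = 3.275490 - (3.456181)·(3.275490 - 3.550000)/(3.456181 - (11.813317)) = 3.161963; f(t_3) = 0.616917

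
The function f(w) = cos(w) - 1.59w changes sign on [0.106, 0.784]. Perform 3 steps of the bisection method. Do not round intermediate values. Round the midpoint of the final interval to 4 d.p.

0.5721

f(0.106000) = 0.825847, f(0.784000) = -0.538465 (opposite signs)
step 1: m = 0.445000, f(m) = 0.195061 > 0 → root in [0.445000, 0.784000]
step 2: m = 0.614500, f(m) = -0.159993 < 0 → root in [0.445000, 0.614500]
step 3: m = 0.529750, f(m) = 0.020631 > 0 → root in [0.529750, 0.614500]
Midpoint of [0.529750, 0.614500] = 0.572125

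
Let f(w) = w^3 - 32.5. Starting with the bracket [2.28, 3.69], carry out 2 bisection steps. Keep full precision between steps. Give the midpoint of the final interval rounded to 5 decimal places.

f(2.280000) = -20.647648, f(3.690000) = 17.743409 (opposite signs)
step 1: m = 2.985000, f(m) = -5.902978 < 0 → root in [2.985000, 3.690000]
step 2: m = 3.337500, f(m) = 4.676100 > 0 → root in [2.985000, 3.337500]
Midpoint of [2.985000, 3.337500] = 3.161250

3.16125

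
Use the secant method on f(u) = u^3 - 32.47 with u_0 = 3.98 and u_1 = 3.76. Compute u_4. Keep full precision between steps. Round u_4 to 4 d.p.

3.1908

Secant update: u_(k+1) = u_k − f(u_k)·(u_k − u_(k-1))/(f(u_k) − f(u_(k-1))).
f(u_0) = 30.574792, f(u_1) = 20.687376
u_2 = 3.760000 - (20.687376)·(3.760000 - 3.980000)/(20.687376 - (30.574792)) = 3.299695; f(u_2) = 3.457051
u_3 = 3.299695 - (3.457051)·(3.299695 - 3.760000)/(3.457051 - (20.687376)) = 3.207341; f(u_3) = 0.524035
u_4 = 3.207341 - (0.524035)·(3.207341 - 3.299695)/(0.524035 - (3.457051)) = 3.190840; f(u_4) = 0.017419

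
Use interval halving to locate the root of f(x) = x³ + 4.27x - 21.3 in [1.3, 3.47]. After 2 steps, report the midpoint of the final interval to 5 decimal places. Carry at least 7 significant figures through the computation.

f(1.300000) = -13.552000, f(3.470000) = 35.298823 (opposite signs)
step 1: m = 2.385000, f(m) = 2.450367 > 0 → root in [1.300000, 2.385000]
step 2: m = 1.842500, f(m) = -7.177594 < 0 → root in [1.842500, 2.385000]
Midpoint of [1.842500, 2.385000] = 2.113750

2.11375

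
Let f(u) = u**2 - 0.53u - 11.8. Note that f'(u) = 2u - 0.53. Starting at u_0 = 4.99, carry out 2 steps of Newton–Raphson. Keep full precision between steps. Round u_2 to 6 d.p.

Newton update: u ← u − f(u)/f'(u).
u_0 = 4.990000: f = 10.455400, f' = 9.450000 → u_1 = 4.990000 - (10.455400)/(9.450000) = 3.883608
u_1 = 3.883608: f = 1.224102, f' = 7.237217 → u_2 = 3.883608 - (1.224102)/(7.237217) = 3.714469

3.714469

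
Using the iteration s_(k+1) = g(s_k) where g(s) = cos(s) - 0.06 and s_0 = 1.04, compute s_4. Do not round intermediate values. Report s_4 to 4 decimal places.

0.7620

s_1 = g(1.040000) = 0.446220
s_2 = g(0.446220) = 0.842085
s_3 = g(0.842085) = 0.605909
s_4 = g(0.605909) = 0.761985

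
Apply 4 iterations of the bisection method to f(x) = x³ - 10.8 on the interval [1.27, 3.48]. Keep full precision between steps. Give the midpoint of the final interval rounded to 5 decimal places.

2.16781

f(1.270000) = -8.751617, f(3.480000) = 31.344192 (opposite signs)
step 1: m = 2.375000, f(m) = 2.596484 > 0 → root in [1.270000, 2.375000]
step 2: m = 1.822500, f(m) = -4.746555 < 0 → root in [1.822500, 2.375000]
step 3: m = 2.098750, f(m) = -1.555528 < 0 → root in [2.098750, 2.375000]
step 4: m = 2.236875, f(m) = 0.392450 > 0 → root in [2.098750, 2.236875]
Midpoint of [2.098750, 2.236875] = 2.167813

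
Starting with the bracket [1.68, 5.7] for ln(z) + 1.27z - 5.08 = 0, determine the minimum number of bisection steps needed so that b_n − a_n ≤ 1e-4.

16

Initial width b − a = 5.7 − 1.68 = 4.020000.
After n steps the width is (b−a)/2^n; need (b−a)/2^n ≤ 1e-4.
So n ≥ log₂(4.020000/1e-4) = log₂(40200.0000) ≈ 15.2949.
Hence n = 16.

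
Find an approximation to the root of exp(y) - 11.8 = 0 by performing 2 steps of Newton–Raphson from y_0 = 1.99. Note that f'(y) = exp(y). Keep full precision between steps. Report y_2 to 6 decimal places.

Newton update: y ← y − f(y)/f'(y).
y_0 = 1.990000: f = -4.484466, f' = 7.315534 → y_1 = 1.990000 - (-4.484466)/(7.315534) = 2.603006
y_1 = 2.603006: f = 1.704271, f' = 13.504271 → y_2 = 2.603006 - (1.704271)/(13.504271) = 2.476804

2.476804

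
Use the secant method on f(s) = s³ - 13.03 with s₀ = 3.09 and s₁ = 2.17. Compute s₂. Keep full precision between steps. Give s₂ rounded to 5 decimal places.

2.30413

Secant update: s_(k+1) = s_k − f(s_k)·(s_k − s_(k-1))/(f(s_k) − f(s_(k-1))).
f(s_0) = 16.473629, f(s_1) = -2.811687
s_2 = 2.170000 - (-2.811687)·(2.170000 - 3.090000)/(-2.811687 - (16.473629)) = 2.304131; f(s_2) = -0.797329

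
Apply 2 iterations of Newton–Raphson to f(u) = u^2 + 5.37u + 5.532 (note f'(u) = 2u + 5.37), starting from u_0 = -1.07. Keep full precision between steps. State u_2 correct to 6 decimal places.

-1.389544

Newton update: u ← u − f(u)/f'(u).
u_0 = -1.070000: f = 0.931000, f' = 3.230000 → u_1 = -1.070000 - (0.931000)/(3.230000) = -1.358235
u_1 = -1.358235: f = 0.083080, f' = 2.653529 → u_2 = -1.358235 - (0.083080)/(2.653529) = -1.389544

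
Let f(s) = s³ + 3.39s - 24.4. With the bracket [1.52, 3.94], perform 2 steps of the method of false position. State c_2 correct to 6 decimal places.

2.353095

False-position update: c = (a·f(b) − b·f(a))/(f(b) − f(a)); replace the endpoint whose sign matches f(c).
f(1.520000) = -15.735392, f(3.940000) = 50.119584
step 1: c = 2.098235, f(c) = -8.049316 < 0 → new bracket [2.098235, 3.940000]
step 2: c = 2.353095, f(c) = -3.393782 < 0 → new bracket [2.353095, 3.940000]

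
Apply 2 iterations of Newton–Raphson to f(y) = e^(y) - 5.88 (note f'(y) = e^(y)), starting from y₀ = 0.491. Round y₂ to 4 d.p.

2.3573

y_0 = 0.491000: f = -4.246051, f' = 1.633949 → y_1 = 0.491000 - (-4.246051)/(1.633949) = 3.089643
y_1 = 3.089643: f = 16.089228, f' = 21.969228 → y_2 = 3.089643 - (16.089228)/(21.969228) = 2.357290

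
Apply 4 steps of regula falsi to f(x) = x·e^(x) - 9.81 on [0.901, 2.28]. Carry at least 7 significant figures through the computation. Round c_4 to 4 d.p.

False-position update: c = (a·f(b) − b·f(a))/(f(b) − f(a)); replace the endpoint whose sign matches f(c).
f(0.901000) = -7.591680, f(2.280000) = 12.480831
step 1: c = 1.422555, f(c) = -3.909658 < 0 → new bracket [1.422555, 2.280000]
step 2: c = 1.627083, f(c) = -1.529754 < 0 → new bracket [1.627083, 2.280000]
step 3: c = 1.698373, f(c) = -0.528315 < 0 → new bracket [1.698373, 2.280000]
step 4: c = 1.721993, f(c) = -0.174295 < 0 → new bracket [1.721993, 2.280000]

1.7220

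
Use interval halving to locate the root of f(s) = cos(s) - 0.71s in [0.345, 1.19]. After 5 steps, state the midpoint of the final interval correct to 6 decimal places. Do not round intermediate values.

0.886328

f(0.345000) = 0.696125, f(1.190000) = -0.473240 (opposite signs)
step 1: m = 0.767500, f(m) = 0.174724 > 0 → root in [0.767500, 1.190000]
step 2: m = 0.978750, f(m) = -0.136852 < 0 → root in [0.767500, 0.978750]
step 3: m = 0.873125, f(m) = 0.022516 > 0 → root in [0.873125, 0.978750]
step 4: m = 0.925937, f(m) = -0.056330 < 0 → root in [0.873125, 0.925937]
step 5: m = 0.899531, f(m) = -0.016690 < 0 → root in [0.873125, 0.899531]
Midpoint of [0.873125, 0.899531] = 0.886328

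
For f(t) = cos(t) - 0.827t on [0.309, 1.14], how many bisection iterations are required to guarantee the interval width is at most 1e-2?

Initial width b − a = 1.14 − 0.309 = 0.831000.
After n steps the width is (b−a)/2^n; need (b−a)/2^n ≤ 1e-2.
So n ≥ log₂(0.831000/1e-2) = log₂(83.1000) ≈ 6.3768.
Hence n = 7.

7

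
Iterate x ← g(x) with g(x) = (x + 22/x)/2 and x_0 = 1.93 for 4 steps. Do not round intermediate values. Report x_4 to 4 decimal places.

4.6904

x_1 = g(1.930000) = 6.664482
x_2 = g(6.664482) = 4.982782
x_3 = g(4.982782) = 4.698993
x_4 = g(4.698993) = 4.690424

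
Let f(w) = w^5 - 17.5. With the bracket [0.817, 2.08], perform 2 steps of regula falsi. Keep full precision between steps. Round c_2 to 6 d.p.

1.637064

f(0.817000) = -17.135993, f(2.080000) = 21.432893
step 1: c = 1.378146, f(c) = -12.528637 < 0 → new bracket [1.378146, 2.080000]
step 2: c = 1.637064, f(c) = -5.742126 < 0 → new bracket [1.637064, 2.080000]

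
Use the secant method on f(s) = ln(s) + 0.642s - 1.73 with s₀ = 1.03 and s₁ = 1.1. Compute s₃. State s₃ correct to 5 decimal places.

f(s_0) = -1.039181, f(s_1) = -0.928490
s_2 = 1.100000 - (-0.928490)·(1.100000 - 1.030000)/(-0.928490 - (-1.039181)) = 1.687167; f(s_2) = -0.123788
s_3 = 1.687167 - (-0.123788)·(1.687167 - 1.100000)/(-0.123788 - (-0.928490)) = 1.777491; f(s_3) = -0.013647

1.77749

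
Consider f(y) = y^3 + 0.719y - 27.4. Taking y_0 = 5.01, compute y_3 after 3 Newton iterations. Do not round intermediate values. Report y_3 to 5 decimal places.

f'(y) = 3y^2 + 0.719
y_0 = 5.010000: f = 101.953691, f' = 76.019300 → y_1 = 5.010000 - (101.953691)/(76.019300) = 3.668845
y_1 = 3.668845: f = 24.622093, f' = 41.100263 → y_2 = 3.668845 - (24.622093)/(41.100263) = 3.069771
y_2 = 3.069771: f = 3.735128, f' = 28.989478 → y_3 = 3.069771 - (3.735128)/(28.989478) = 2.940927

2.94093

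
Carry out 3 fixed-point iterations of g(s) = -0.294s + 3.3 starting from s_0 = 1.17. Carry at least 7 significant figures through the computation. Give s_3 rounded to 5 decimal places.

2.58531

s_1 = g(1.170000) = 2.956020
s_2 = g(2.956020) = 2.430930
s_3 = g(2.430930) = 2.585307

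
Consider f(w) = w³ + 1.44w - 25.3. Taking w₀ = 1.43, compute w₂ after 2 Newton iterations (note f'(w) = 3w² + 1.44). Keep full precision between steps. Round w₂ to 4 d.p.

3.1507

w_0 = 1.430000: f = -20.316593, f' = 7.574700 → w_1 = 1.430000 - (-20.316593)/(7.574700) = 4.112165
w_1 = 4.112165: f = 50.157805, f' = 52.169696 → w_2 = 4.112165 - (50.157805)/(52.169696) = 3.150729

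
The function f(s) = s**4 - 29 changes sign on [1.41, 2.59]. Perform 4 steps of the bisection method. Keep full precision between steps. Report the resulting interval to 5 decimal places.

f(1.410000) = -25.047458, f(2.590000) = 15.998606 (opposite signs)
step 1: m = 2.000000, f(m) = -13.000000 < 0 → root in [2.000000, 2.590000]
step 2: m = 2.295000, f(m) = -1.258448 < 0 → root in [2.295000, 2.590000]
step 3: m = 2.442500, f(m) = 6.590844 > 0 → root in [2.295000, 2.442500]
step 4: m = 2.368750, f(m) = 2.483058 > 0 → root in [2.295000, 2.368750]

[2.29500, 2.36875]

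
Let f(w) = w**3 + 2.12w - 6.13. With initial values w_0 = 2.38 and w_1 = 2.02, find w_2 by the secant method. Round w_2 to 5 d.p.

1.63644

Secant update: w_(k+1) = w_k − f(w_k)·(w_k − w_(k-1))/(f(w_k) − f(w_(k-1))).
f(w_0) = 12.396872, f(w_1) = 6.394808
w_2 = 2.020000 - (6.394808)·(2.020000 - 2.380000)/(6.394808 - (12.396872)) = 1.636443; f(w_2) = 1.721569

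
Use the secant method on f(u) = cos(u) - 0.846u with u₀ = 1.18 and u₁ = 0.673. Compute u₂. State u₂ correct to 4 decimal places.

f(u_0) = -0.617355, f(u_1) = 0.212597
u_2 = 0.673000 - (0.212597)·(0.673000 - 1.180000)/(0.212597 - (-0.617355)) = 0.802871; f(u_2) = 0.015415

0.8029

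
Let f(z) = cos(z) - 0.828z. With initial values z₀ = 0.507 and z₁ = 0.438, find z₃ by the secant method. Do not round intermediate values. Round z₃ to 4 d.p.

f(z_0) = 0.454409, f(z_1) = 0.542938
z_2 = 0.438000 - (0.542938)·(0.438000 - 0.507000)/(0.542938 - (0.454409)) = 0.861171; f(z_2) = -0.061499
z_3 = 0.861171 - (-0.061499)·(0.861171 - 0.438000)/(-0.061499 - (0.542938)) = 0.818114; f(z_3) = 0.006200

0.8181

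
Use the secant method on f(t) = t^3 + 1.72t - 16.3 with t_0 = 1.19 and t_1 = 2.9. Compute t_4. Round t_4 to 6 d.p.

f(t_0) = -12.568041, f(t_1) = 13.077000
t_2 = 2.900000 - (13.077000)·(2.900000 - 1.190000)/(13.077000 - (-12.568041)) = 2.028031; f(t_2) = -4.470672
t_3 = 2.028031 - (-4.470672)·(2.028031 - 2.900000)/(-4.470672 - (13.077000)) = 2.250185; f(t_3) = -1.036240
t_4 = 2.250185 - (-1.036240)·(2.250185 - 2.028031)/(-1.036240 - (-4.470672)) = 2.317214; f(t_4) = 0.127842

2.317214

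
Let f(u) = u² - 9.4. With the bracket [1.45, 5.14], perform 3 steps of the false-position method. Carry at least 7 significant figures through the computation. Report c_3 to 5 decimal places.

3.03072

f(1.450000) = -7.297500, f(5.140000) = 17.019600
step 1: c = 2.557360, f(c) = -2.859912 < 0 → new bracket [2.557360, 5.140000]
step 2: c = 2.928904, f(c) = -0.821521 < 0 → new bracket [2.928904, 5.140000]
step 3: c = 3.030717, f(c) = -0.214753 < 0 → new bracket [3.030717, 5.140000]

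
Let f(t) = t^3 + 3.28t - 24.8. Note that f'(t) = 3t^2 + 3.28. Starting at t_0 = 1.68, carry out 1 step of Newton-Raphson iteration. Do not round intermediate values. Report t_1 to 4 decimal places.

2.9184

Newton update: t ← t − f(t)/f'(t).
t_0 = 1.680000: f = -14.547968, f' = 11.747200 → t_1 = 1.680000 - (-14.547968)/(11.747200) = 2.918420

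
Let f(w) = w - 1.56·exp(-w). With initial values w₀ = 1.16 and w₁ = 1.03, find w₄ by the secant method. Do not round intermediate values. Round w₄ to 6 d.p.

0.742472

Secant update: w_(k+1) = w_k − f(w_k)·(w_k − w_(k-1))/(f(w_k) − f(w_(k-1))).
f(w_0) = 0.670962, f(w_1) = 0.473069
w_2 = 1.030000 - (0.473069)·(1.030000 - 1.160000)/(0.473069 - (0.670962)) = 0.719230; f(w_2) = -0.040688
w_3 = 0.719230 - (-0.040688)·(0.719230 - 1.030000)/(-0.040688 - (0.473069)) = 0.743842; f(w_3) = 0.002399
w_4 = 0.743842 - (0.002399)·(0.743842 - 0.719230)/(0.002399 - (-0.040688)) = 0.742472; f(w_4) = 0.000012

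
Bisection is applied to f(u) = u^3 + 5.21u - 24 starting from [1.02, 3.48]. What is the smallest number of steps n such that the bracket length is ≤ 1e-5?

18

Initial width b − a = 3.48 − 1.02 = 2.460000.
After n steps the width is (b−a)/2^n; need (b−a)/2^n ≤ 1e-5.
So n ≥ log₂(2.460000/1e-5) = log₂(246000.0000) ≈ 17.9083.
Hence n = 18.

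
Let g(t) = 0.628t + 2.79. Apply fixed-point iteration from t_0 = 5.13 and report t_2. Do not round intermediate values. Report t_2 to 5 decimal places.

t_1 = g(5.130000) = 6.011640
t_2 = g(6.011640) = 6.565310

6.56531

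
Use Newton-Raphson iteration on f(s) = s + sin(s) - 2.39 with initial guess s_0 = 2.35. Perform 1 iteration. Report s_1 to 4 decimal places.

0.0913

f'(s) = 1 + cos(s)
s_0 = 2.350000: f = 0.671473, f' = 0.297287 → s_1 = 2.350000 - (0.671473)/(0.297287) = 0.091329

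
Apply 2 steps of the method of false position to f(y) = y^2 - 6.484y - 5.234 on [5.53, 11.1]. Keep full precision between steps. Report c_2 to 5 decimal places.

f(5.530000) = -10.509620, f(11.100000) = 46.003600
step 1: c = 6.565839, f(c) = -4.696660 < 0 → new bracket [6.565839, 11.100000]
step 2: c = 6.985864, f(c) = -1.728043 < 0 → new bracket [6.985864, 11.100000]

6.98586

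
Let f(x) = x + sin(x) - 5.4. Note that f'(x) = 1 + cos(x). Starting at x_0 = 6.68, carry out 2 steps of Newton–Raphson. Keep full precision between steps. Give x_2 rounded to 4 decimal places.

5.8342

x_0 = 6.680000: f = 1.666483, f' = 1.922297 → x_1 = 6.680000 - (1.666483)/(1.922297) = 5.813077
x_1 = 5.813077: f = -0.039905, f' = 1.891519 → x_2 = 5.813077 - (-0.039905)/(1.891519) = 5.834174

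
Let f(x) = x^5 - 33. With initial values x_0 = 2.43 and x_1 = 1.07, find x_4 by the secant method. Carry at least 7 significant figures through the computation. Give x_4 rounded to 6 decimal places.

1.731128

f(x_0) = 51.728861, f(x_1) = -31.597448
x_2 = 1.070000 - (-31.597448)·(1.070000 - 2.430000)/(-31.597448 - (51.728861)) = 1.585714; f(x_2) = -22.974084
x_3 = 1.585714 - (-22.974084)·(1.585714 - 1.070000)/(-22.974084 - (-31.597448)) = 2.959662; f(x_3) = 194.096444
x_4 = 2.959662 - (194.096444)·(2.959662 - 1.585714)/(194.096444 - (-22.974084)) = 1.731128; f(x_4) = -17.453012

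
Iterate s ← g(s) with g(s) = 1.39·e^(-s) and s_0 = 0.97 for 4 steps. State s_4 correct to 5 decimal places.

0.75391

s_1 = g(0.970000) = 0.526925
s_2 = g(0.526925) = 0.820680
s_3 = g(0.820680) = 0.611784
s_4 = g(0.611784) = 0.753912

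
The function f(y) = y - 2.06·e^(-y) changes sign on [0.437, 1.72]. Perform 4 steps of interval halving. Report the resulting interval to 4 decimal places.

[0.8379, 0.9181]

f(0.437000) = -0.893701, f(1.720000) = 1.351124 (opposite signs)
step 1: m = 1.078500, f(m) = 0.377883 > 0 → root in [0.437000, 1.078500]
step 2: m = 0.757750, f(m) = -0.207813 < 0 → root in [0.757750, 1.078500]
step 3: m = 0.918125, f(m) = 0.095635 > 0 → root in [0.757750, 0.918125]
step 4: m = 0.837938, f(m) = -0.053222 < 0 → root in [0.837938, 0.918125]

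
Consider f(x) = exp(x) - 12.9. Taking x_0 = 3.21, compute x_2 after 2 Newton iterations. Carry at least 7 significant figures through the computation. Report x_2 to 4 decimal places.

2.5714

f'(x) = exp(x)
x_0 = 3.210000: f = 11.879086, f' = 24.779086 → x_1 = 3.210000 - (11.879086)/(24.779086) = 2.730600
x_1 = 2.730600: f = 2.442094, f' = 15.342094 → x_2 = 2.730600 - (2.442094)/(15.342094) = 2.571424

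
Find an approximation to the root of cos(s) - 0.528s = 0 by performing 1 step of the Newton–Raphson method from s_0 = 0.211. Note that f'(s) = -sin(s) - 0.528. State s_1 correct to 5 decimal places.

1.38590

s_0 = 0.211000: f = 0.866414, f' = -0.737438 → s_1 = 0.211000 - (0.866414)/(-0.737438) = 1.385898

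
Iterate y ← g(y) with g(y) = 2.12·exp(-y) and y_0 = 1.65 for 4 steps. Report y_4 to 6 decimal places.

y_1 = g(1.650000) = 0.407146
y_2 = g(0.407146) = 1.410960
y_3 = g(1.410960) = 0.517087
y_4 = g(0.517087) = 1.264060

1.264060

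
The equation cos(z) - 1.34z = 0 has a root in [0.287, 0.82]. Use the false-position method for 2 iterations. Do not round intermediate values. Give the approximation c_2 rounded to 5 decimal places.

0.61055

f(0.287000) = 0.574517, f(0.820000) = -0.416579
step 1: c = 0.595969, f(c) = 0.029007 > 0 → new bracket [0.595969, 0.820000]
step 2: c = 0.610553, f(c) = 0.001190 > 0 → new bracket [0.610553, 0.820000]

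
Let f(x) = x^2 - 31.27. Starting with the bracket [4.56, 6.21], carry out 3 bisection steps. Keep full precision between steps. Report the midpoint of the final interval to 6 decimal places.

f(4.560000) = -10.476400, f(6.210000) = 7.294100 (opposite signs)
step 1: m = 5.385000, f(m) = -2.271775 < 0 → root in [5.385000, 6.210000]
step 2: m = 5.797500, f(m) = 2.341006 > 0 → root in [5.385000, 5.797500]
step 3: m = 5.591250, f(m) = -0.007923 < 0 → root in [5.591250, 5.797500]
Midpoint of [5.591250, 5.797500] = 5.694375

5.694375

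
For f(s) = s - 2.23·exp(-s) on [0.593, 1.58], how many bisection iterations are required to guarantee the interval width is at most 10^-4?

Initial width b − a = 1.58 − 0.593 = 0.987000.
After n steps the width is (b−a)/2^n; need (b−a)/2^n ≤ 10^-4.
So n ≥ log₂(0.987000/10^-4) = log₂(9870.0000) ≈ 13.2688.
Hence n = 14.

14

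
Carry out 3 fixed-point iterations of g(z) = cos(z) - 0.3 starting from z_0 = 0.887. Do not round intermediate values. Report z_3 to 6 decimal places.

z_1 = g(0.887000) = 0.331740
z_2 = g(0.331740) = 0.645477
z_3 = g(0.645477) = 0.498813

0.498813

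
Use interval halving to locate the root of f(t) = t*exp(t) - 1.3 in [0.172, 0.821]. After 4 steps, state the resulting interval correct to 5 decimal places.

f(0.172000) = -1.095719, f(0.821000) = 0.565945 (opposite signs)
step 1: m = 0.496500, f(m) = -0.484270 < 0 → root in [0.496500, 0.821000]
step 2: m = 0.658750, f(m) = -0.027048 < 0 → root in [0.658750, 0.821000]
step 3: m = 0.739875, f(m) = 0.250536 > 0 → root in [0.658750, 0.739875]
step 4: m = 0.699313, f(m) = 0.107275 > 0 → root in [0.658750, 0.699313]

[0.65875, 0.69931]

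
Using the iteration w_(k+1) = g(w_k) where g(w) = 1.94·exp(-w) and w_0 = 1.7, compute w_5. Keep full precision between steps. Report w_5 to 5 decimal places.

w_1 = g(1.700000) = 0.354406
w_2 = g(0.354406) = 1.361085
w_3 = g(1.361085) = 0.497382
w_4 = g(0.497382) = 1.179754
w_5 = g(1.179754) = 0.596267

0.59627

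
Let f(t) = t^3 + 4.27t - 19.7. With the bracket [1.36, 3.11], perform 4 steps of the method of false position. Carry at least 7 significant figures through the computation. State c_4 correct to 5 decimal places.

2.17628

f(1.360000) = -11.377344, f(3.110000) = 23.659931
step 1: c = 1.928262, f(c) = -4.296668 < 0 → new bracket [1.928262, 3.110000]
step 2: c = 2.109884, f(c) = -1.298412 < 0 → new bracket [2.109884, 3.110000]
step 3: c = 2.161913, f(c) = -0.364131 < 0 → new bracket [2.161913, 3.110000]
step 4: c = 2.176283, f(c) = -0.099937 < 0 → new bracket [2.176283, 3.110000]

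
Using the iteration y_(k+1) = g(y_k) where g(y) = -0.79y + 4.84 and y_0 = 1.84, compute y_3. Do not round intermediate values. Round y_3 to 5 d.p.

y_1 = g(1.840000) = 3.386400
y_2 = g(3.386400) = 2.164744
y_3 = g(2.164744) = 3.129852

3.12985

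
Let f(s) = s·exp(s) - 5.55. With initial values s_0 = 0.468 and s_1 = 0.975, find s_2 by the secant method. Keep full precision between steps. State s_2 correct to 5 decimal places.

Secant update: s_(k+1) = s_k − f(s_k)·(s_k − s_(k-1))/(f(s_k) − f(s_(k-1))).
f(s_0) = -4.802699, f(s_1) = -2.965112
s_2 = 0.975000 - (-2.965112)·(0.975000 - 0.468000)/(-2.965112 - (-4.802699)) = 1.793090; f(s_2) = 5.222867

1.79309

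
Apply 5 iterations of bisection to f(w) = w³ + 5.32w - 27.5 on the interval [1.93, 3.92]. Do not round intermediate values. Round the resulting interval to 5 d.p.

f(1.930000) = -10.043343, f(3.920000) = 53.590688 (opposite signs)
step 1: m = 2.925000, f(m) = 13.086203 > 0 → root in [1.930000, 2.925000]
step 2: m = 2.427500, f(m) = -0.281034 < 0 → root in [2.427500, 2.925000]
step 3: m = 2.676250, f(m) = 5.905793 > 0 → root in [2.427500, 2.676250]
step 4: m = 2.551875, f(m) = 2.693953 > 0 → root in [2.427500, 2.551875]
step 5: m = 2.489687, f(m) = 1.177575 > 0 → root in [2.427500, 2.489687]

[2.42750, 2.48969]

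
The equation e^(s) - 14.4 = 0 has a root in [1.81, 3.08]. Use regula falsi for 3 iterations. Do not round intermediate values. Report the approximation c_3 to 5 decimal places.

f(1.810000) = -8.289553, f(3.080000) = 7.358402
step 1: c = 2.482786, f(c) = -2.425416 < 0 → new bracket [2.482786, 3.080000]
step 2: c = 2.630836, f(c) = -0.514625 < 0 → new bracket [2.630836, 3.080000]
step 3: c = 2.660196, f(c) = -0.100909 < 0 → new bracket [2.660196, 3.080000]

2.66020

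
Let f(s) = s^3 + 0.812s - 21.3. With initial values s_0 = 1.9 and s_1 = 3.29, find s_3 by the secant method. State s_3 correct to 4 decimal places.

2.6396

f(s_0) = -12.898200, f(s_1) = 16.982769
s_2 = 3.290000 - (16.982769)·(3.290000 - 1.900000)/(16.982769 - (-12.898200)) = 2.499997; f(s_2) = -3.645055
s_3 = 2.499997 - (-3.645055)·(2.499997 - 3.290000)/(-3.645055 - (16.982769)) = 2.639595; f(s_3) = -0.765367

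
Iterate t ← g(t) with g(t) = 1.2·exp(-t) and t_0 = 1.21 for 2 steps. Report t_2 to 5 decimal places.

t_1 = g(1.210000) = 0.357837
t_2 = g(0.357837) = 0.839025

0.83902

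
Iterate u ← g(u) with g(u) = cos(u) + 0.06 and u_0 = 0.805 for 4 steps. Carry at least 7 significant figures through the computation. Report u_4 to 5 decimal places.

u_1 = g(0.805000) = 0.753111
u_2 = g(0.753111) = 0.789565
u_3 = g(0.789565) = 0.764155
u_4 = g(0.764155) = 0.781968

0.78197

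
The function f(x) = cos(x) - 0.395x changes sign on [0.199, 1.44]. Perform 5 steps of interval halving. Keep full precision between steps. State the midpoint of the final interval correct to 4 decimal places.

1.1104

f(0.199000) = 0.901660, f(1.440000) = -0.438376 (opposite signs)
step 1: m = 0.819500, f(m) = 0.358884 > 0 → root in [0.819500, 1.440000]
step 2: m = 1.129750, f(m) = -0.019365 < 0 → root in [0.819500, 1.129750]
step 3: m = 0.974625, f(m) = 0.176502 > 0 → root in [0.974625, 1.129750]
step 4: m = 1.052188, f(m) = 0.080058 > 0 → root in [1.052188, 1.129750]
step 5: m = 1.090969, f(m) = 0.030694 > 0 → root in [1.090969, 1.129750]
Midpoint of [1.090969, 1.129750] = 1.110359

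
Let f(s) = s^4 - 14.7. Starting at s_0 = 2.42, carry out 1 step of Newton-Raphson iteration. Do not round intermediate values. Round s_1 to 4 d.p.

f'(s) = 4s^3
s_0 = 2.420000: f = 19.597421, f' = 56.689952 → s_1 = 2.420000 - (19.597421)/(56.689952) = 2.074305

2.0743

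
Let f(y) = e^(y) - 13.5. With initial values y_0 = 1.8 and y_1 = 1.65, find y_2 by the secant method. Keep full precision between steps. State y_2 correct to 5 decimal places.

f(y_0) = -7.450353, f(y_1) = -8.293020
y_2 = 1.650000 - (-8.293020)·(1.650000 - 1.800000)/(-8.293020 - (-7.450353)) = 3.126208; f(y_2) = 9.287414

3.12621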